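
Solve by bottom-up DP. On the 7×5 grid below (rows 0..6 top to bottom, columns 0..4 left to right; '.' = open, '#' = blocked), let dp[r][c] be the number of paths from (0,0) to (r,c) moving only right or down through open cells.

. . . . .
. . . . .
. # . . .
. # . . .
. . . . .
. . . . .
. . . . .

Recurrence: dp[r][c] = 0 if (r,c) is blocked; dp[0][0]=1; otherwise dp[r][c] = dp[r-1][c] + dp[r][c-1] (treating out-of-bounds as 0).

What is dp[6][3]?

29

r\c   0   1   2   3   4
  0   1   1   1   1   1
  1   1   2   3   4   5
  2   1   0   3   7  12
  3   1   0   3  10  22
  4   1   1   4  14  36
  5   1   2   6  20  56
  6   1   3   9  29  85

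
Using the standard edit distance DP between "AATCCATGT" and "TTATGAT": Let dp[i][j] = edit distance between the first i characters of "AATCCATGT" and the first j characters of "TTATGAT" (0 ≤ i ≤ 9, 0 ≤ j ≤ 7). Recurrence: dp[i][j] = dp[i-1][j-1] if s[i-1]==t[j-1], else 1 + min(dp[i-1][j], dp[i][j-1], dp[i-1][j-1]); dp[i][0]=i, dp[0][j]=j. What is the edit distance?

   ''  T  T  A  T  G  A  T
''  0  1  2  3  4  5  6  7
 A  1  1  2  2  3  4  5  6
 A  2  2  2  2  3  4  4  5
 T  3  2  2  3  2  3  4  4
 C  4  3  3  3  3  3  4  5
 C  5  4  4  4  4  4  4  5
 A  6  5  5  4  5  5  4  5
 T  7  6  5  5  4  5  5  4
 G  8  7  6  6  5  4  5  5
 T  9  8  7  7  6  5  5  5

5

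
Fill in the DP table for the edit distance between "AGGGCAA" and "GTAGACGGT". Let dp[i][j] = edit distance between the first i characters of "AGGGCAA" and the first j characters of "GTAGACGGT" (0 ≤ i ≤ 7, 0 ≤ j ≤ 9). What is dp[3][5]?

3

   ''  G  T  A  G  A  C  G  G  T
''  0  1  2  3  4  5  6  7  8  9
 A  1  1  2  2  3  4  5  6  7  8
 G  2  1  2  3  2  3  4  5  6  7
 G  3  2  2  3  3  3  4  4  5  6
 G  4  3  3  3  3  4  4  4  4  5
 C  5  4  4  4  4  4  4  5  5  5
 A  6  5  5  4  5  4  5  5  6  6
 A  7  6  6  5  5  5  5  6  6  7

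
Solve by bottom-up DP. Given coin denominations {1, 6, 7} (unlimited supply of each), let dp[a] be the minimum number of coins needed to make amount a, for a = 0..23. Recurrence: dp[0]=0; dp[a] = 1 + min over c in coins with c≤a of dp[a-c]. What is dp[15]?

 a  0  1  2  3  4  5  6  7  8  9 10 11 12 13 14 15 16 17 18 19 20 21 22 23
dp  0  1  2  3  4  5  1  1  2  3  4  5  2  2  2  3  4  5  3  3  3  3  4  5

3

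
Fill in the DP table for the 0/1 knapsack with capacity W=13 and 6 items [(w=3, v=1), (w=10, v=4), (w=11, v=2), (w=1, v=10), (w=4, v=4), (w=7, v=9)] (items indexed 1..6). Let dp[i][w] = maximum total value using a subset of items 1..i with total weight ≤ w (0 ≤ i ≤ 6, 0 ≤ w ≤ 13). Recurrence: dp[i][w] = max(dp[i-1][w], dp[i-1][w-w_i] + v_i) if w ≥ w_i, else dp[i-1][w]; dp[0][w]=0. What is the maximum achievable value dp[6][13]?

23

i\w   0   1   2   3   4   5   6   7   8   9  10  11  12  13
  0   0   0   0   0   0   0   0   0   0   0   0   0   0   0
  1   0   0   0   1   1   1   1   1   1   1   1   1   1   1
  2   0   0   0   1   1   1   1   1   1   1   4   4   4   5
  3   0   0   0   1   1   1   1   1   1   1   4   4   4   5
  4   0  10  10  10  11  11  11  11  11  11  11  14  14  14
  5   0  10  10  10  11  14  14  14  15  15  15  15  15  15
  6   0  10  10  10  11  14  14  14  19  19  19  20  23  23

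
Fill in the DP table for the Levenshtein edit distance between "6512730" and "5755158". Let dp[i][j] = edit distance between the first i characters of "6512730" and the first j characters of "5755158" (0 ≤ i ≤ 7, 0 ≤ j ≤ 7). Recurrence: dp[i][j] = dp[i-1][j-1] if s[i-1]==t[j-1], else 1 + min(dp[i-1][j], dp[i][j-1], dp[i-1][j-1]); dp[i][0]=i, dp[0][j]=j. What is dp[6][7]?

   ''  5  7  5  5  1  5  8
''  0  1  2  3  4  5  6  7
 6  1  1  2  3  4  5  6  7
 5  2  1  2  2  3  4  5  6
 1  3  2  2  3  3  3  4  5
 2  4  3  3  3  4  4  4  5
 7  5  4  3  4  4  5  5  5
 3  6  5  4  4  5  5  6  6
 0  7  6  5  5  5  6  6  7

6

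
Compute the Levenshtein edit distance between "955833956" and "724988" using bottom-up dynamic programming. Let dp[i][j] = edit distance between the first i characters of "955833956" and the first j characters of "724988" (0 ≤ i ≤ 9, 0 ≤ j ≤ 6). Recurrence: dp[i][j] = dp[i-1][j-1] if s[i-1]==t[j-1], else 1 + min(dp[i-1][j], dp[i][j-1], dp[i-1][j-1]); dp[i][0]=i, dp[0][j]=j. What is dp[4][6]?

   ''  7  2  4  9  8  8
''  0  1  2  3  4  5  6
 9  1  1  2  3  3  4  5
 5  2  2  2  3  4  4  5
 5  3  3  3  3  4  5  5
 8  4  4  4  4  4  4  5
 3  5  5  5  5  5  5  5
 3  6  6  6  6  6  6  6
 9  7  7  7  7  6  7  7
 5  8  8  8  8  7  7  8
 6  9  9  9  9  8  8  8

5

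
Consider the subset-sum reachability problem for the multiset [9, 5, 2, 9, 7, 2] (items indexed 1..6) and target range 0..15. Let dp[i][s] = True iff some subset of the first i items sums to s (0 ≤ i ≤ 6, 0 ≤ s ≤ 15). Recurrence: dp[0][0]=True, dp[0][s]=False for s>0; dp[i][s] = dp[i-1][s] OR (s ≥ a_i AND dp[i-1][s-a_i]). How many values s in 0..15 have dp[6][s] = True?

10

i\s   0   1   2   3   4   5   6   7   8   9  10  11  12  13  14  15
  0   T   F   F   F   F   F   F   F   F   F   F   F   F   F   F   F
  1   T   F   F   F   F   F   F   F   F   T   F   F   F   F   F   F
  2   T   F   F   F   F   T   F   F   F   T   F   F   F   F   T   F
  3   T   F   T   F   F   T   F   T   F   T   F   T   F   F   T   F
  4   T   F   T   F   F   T   F   T   F   T   F   T   F   F   T   F
  5   T   F   T   F   F   T   F   T   F   T   F   T   T   F   T   F
  6   T   F   T   F   T   T   F   T   F   T   F   T   T   T   T   F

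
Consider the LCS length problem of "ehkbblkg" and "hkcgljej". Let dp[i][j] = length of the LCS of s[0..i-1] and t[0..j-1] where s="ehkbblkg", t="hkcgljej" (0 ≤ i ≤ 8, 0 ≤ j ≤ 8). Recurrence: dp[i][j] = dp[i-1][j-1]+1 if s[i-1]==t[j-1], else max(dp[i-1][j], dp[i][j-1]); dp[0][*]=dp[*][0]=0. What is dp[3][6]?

   ''  h  k  c  g  l  j  e  j
''  0  0  0  0  0  0  0  0  0
 e  0  0  0  0  0  0  0  1  1
 h  0  1  1  1  1  1  1  1  1
 k  0  1  2  2  2  2  2  2  2
 b  0  1  2  2  2  2  2  2  2
 b  0  1  2  2  2  2  2  2  2
 l  0  1  2  2  2  3  3  3  3
 k  0  1  2  2  2  3  3  3  3
 g  0  1  2  2  3  3  3  3  3

2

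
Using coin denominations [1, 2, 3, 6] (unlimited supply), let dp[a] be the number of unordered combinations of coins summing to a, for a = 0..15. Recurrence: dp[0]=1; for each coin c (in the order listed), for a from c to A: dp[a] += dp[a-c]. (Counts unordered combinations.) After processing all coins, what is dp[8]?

12

after  coin     0     1     2     3     4     5     6     7     8     9    10    11    12    13    14    15
          1     1     1     1     1     1     1     1     1     1     1     1     1     1     1     1     1
          2     1     1     2     2     3     3     4     4     5     5     6     6     7     7     8     8
          3     1     1     2     3     4     5     7     8    10    12    14    16    19    21    24    27
          6     1     1     2     3     4     5     8     9    12    15    18    21    27    30    36    42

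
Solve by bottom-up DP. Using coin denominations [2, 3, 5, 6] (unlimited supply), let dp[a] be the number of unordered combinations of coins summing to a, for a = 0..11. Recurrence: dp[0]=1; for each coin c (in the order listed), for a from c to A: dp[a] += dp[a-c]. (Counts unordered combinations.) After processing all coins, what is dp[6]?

after  coin     0     1     2     3     4     5     6     7     8     9    10    11
          2     1     0     1     0     1     0     1     0     1     0     1     0
          3     1     0     1     1     1     1     2     1     2     2     2     2
          5     1     0     1     1     1     2     2     2     3     3     4     4
          6     1     0     1     1     1     2     3     2     4     4     5     6

3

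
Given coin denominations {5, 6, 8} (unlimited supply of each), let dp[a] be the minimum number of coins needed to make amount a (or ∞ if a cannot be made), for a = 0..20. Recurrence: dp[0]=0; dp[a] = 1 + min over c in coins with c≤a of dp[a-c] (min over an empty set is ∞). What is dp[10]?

 a  0  1  2  3  4  5  6  7  8  9 10 11 12 13 14 15 16 17 18 19 20
dp  0  -  -  -  -  1  1  -  1  -  2  2  2  2  2  3  2  3  3  3  3
(- denotes ∞ / unreachable)

2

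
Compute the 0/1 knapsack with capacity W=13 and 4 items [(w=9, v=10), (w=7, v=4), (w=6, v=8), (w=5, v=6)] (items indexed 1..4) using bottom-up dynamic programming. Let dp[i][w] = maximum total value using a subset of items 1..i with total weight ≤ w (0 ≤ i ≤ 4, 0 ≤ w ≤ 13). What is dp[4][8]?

i\w   0   1   2   3   4   5   6   7   8   9  10  11  12  13
  0   0   0   0   0   0   0   0   0   0   0   0   0   0   0
  1   0   0   0   0   0   0   0   0   0  10  10  10  10  10
  2   0   0   0   0   0   0   0   4   4  10  10  10  10  10
  3   0   0   0   0   0   0   8   8   8  10  10  10  10  12
  4   0   0   0   0   0   6   8   8   8  10  10  14  14  14

8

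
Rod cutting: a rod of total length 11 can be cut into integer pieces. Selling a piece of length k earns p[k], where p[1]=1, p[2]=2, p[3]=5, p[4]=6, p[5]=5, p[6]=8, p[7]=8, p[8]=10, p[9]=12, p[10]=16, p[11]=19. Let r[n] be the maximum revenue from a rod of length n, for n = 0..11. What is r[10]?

16

   n    0    1    2    3    4    5    6    7    8    9   10   11
r[n]    0    1    2    5    6    7   10   11   12   15   16   19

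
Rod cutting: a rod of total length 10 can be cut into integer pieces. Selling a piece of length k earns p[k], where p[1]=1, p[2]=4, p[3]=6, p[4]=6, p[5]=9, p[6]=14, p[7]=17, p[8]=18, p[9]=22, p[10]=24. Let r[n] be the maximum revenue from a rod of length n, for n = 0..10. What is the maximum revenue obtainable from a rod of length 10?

   n    0    1    2    3    4    5    6    7    8    9   10
r[n]    0    1    4    6    8   10   14   17   18   22   24

24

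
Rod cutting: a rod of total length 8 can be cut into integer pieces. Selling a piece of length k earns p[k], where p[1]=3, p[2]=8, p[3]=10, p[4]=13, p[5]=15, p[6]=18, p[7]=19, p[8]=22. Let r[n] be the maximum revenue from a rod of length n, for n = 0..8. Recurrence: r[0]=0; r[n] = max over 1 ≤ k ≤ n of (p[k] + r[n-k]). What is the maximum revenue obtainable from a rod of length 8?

32

   n    0    1    2    3    4    5    6    7    8
r[n]    0    3    8   11   16   19   24   27   32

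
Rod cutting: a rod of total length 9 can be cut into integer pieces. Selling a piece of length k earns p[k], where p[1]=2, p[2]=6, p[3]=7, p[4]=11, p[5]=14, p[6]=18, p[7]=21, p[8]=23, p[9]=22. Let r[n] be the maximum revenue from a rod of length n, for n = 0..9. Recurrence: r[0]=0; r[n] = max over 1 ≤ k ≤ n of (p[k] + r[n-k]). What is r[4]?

12

   n    0    1    2    3    4    5    6    7    8    9
r[n]    0    2    6    8   12   14   18   21   24   27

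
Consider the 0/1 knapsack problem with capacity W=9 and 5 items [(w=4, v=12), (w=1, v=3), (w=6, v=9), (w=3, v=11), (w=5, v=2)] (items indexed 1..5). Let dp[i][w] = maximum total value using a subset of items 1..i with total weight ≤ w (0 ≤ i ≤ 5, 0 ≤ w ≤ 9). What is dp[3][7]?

15

i\w   0   1   2   3   4   5   6   7   8   9
  0   0   0   0   0   0   0   0   0   0   0
  1   0   0   0   0  12  12  12  12  12  12
  2   0   3   3   3  12  15  15  15  15  15
  3   0   3   3   3  12  15  15  15  15  15
  4   0   3   3  11  14  15  15  23  26  26
  5   0   3   3  11  14  15  15  23  26  26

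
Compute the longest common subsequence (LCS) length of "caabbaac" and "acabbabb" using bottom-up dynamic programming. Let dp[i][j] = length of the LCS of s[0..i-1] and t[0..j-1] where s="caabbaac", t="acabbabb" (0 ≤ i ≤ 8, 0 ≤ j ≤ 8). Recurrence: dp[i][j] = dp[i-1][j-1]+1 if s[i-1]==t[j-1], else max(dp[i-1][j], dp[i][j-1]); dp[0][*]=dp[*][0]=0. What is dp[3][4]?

   ''  a  c  a  b  b  a  b  b
''  0  0  0  0  0  0  0  0  0
 c  0  0  1  1  1  1  1  1  1
 a  0  1  1  2  2  2  2  2  2
 a  0  1  1  2  2  2  3  3  3
 b  0  1  1  2  3  3  3  4  4
 b  0  1  1  2  3  4  4  4  5
 a  0  1  1  2  3  4  5  5  5
 a  0  1  1  2  3  4  5  5  5
 c  0  1  2  2  3  4  5  5  5

2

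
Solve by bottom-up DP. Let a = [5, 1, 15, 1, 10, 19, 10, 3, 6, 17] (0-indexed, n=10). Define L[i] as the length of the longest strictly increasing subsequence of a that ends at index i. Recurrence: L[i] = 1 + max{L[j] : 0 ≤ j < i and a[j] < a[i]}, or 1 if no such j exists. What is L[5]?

   i    0    1    2    3    4    5    6    7    8    9
a[i]    5    1   15    1   10   19   10    3    6   17
L[i]    1    1    2    1    2    3    2    2    3    4

3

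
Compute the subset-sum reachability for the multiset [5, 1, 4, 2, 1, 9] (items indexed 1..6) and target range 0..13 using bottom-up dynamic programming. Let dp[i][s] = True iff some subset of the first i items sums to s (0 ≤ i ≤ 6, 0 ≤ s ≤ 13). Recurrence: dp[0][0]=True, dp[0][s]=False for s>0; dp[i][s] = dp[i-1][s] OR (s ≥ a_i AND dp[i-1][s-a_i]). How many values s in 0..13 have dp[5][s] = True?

14

i\s   0   1   2   3   4   5   6   7   8   9  10  11  12  13
  0   T   F   F   F   F   F   F   F   F   F   F   F   F   F
  1   T   F   F   F   F   T   F   F   F   F   F   F   F   F
  2   T   T   F   F   F   T   T   F   F   F   F   F   F   F
  3   T   T   F   F   T   T   T   F   F   T   T   F   F   F
  4   T   T   T   T   T   T   T   T   T   T   T   T   T   F
  5   T   T   T   T   T   T   T   T   T   T   T   T   T   T
  6   T   T   T   T   T   T   T   T   T   T   T   T   T   T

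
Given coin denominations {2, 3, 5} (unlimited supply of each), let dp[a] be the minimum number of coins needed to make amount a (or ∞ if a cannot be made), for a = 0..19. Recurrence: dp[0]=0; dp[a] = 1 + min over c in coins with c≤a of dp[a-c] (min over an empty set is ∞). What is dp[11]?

3

 a  0  1  2  3  4  5  6  7  8  9 10 11 12 13 14 15 16 17 18 19
dp  0  -  1  1  2  1  2  2  2  3  2  3  3  3  4  3  4  4  4  5
(- denotes ∞ / unreachable)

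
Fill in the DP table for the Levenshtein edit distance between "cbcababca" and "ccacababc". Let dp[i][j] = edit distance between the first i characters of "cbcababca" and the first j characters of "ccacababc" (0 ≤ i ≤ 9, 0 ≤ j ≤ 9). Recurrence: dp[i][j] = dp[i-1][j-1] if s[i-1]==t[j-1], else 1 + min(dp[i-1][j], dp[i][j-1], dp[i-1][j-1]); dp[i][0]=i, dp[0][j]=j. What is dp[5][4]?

   ''  c  c  a  c  a  b  a  b  c
''  0  1  2  3  4  5  6  7  8  9
 c  1  0  1  2  3  4  5  6  7  8
 b  2  1  1  2  3  4  4  5  6  7
 c  3  2  1  2  2  3  4  5  6  6
 a  4  3  2  1  2  2  3  4  5  6
 b  5  4  3  2  2  3  2  3  4  5
 a  6  5  4  3  3  2  3  2  3  4
 b  7  6  5  4  4  3  2  3  2  3
 c  8  7  6  5  4  4  3  3  3  2
 a  9  8  7  6  5  4  4  3  4  3

2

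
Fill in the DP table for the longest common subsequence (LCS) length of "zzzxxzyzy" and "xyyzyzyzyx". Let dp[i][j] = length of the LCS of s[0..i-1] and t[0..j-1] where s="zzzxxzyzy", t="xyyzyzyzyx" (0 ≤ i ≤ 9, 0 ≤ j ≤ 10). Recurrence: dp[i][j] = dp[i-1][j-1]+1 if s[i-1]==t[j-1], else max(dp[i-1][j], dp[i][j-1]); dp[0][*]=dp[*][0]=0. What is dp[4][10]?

   ''  x  y  y  z  y  z  y  z  y  x
''  0  0  0  0  0  0  0  0  0  0  0
 z  0  0  0  0  1  1  1  1  1  1  1
 z  0  0  0  0  1  1  2  2  2  2  2
 z  0  0  0  0  1  1  2  2  3  3  3
 x  0  1  1  1  1  1  2  2  3  3  4
 x  0  1  1  1  1  1  2  2  3  3  4
 z  0  1  1  1  2  2  2  2  3  3  4
 y  0  1  2  2  2  3  3  3  3  4  4
 z  0  1  2  2  3  3  4  4  4  4  4
 y  0  1  2  3  3  4  4  5  5  5  5

4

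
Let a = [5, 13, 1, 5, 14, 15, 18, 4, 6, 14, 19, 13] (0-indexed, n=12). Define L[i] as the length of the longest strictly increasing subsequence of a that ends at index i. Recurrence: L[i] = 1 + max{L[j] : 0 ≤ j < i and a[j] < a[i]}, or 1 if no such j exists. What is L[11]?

4

   i    0    1    2    3    4    5    6    7    8    9   10   11
a[i]    5   13    1    5   14   15   18    4    6   14   19   13
L[i]    1    2    1    2    3    4    5    2    3    4    6    4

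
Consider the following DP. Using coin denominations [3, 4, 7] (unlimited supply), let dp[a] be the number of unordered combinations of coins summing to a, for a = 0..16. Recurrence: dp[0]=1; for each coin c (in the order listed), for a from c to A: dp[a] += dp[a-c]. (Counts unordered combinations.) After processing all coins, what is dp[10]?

2

after  coin     0     1     2     3     4     5     6     7     8     9    10    11    12    13    14    15    16
          3     1     0     0     1     0     0     1     0     0     1     0     0     1     0     0     1     0
          4     1     0     0     1     1     0     1     1     1     1     1     1     2     1     1     2     2
          7     1     0     0     1     1     0     1     2     1     1     2     2     2     2     3     3     3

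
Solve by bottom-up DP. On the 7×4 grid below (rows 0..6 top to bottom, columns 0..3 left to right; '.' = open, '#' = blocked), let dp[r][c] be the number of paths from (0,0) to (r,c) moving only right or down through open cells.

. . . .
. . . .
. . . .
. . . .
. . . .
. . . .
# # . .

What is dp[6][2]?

r\c   0   1   2   3
  0   1   1   1   1
  1   1   2   3   4
  2   1   3   6  10
  3   1   4  10  20
  4   1   5  15  35
  5   1   6  21  56
  6   0   0  21  77

21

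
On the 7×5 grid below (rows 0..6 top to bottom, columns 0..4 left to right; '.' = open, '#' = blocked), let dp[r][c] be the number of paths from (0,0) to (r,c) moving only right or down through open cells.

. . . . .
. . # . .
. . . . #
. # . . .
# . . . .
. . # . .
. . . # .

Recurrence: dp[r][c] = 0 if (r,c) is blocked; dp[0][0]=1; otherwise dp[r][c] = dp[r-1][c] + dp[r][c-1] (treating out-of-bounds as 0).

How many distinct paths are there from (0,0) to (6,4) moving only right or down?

27

r\c   0   1   2   3   4
  0   1   1   1   1   1
  1   1   2   0   1   2
  2   1   3   3   4   0
  3   1   0   3   7   7
  4   0   0   3  10  17
  5   0   0   0  10  27
  6   0   0   0   0  27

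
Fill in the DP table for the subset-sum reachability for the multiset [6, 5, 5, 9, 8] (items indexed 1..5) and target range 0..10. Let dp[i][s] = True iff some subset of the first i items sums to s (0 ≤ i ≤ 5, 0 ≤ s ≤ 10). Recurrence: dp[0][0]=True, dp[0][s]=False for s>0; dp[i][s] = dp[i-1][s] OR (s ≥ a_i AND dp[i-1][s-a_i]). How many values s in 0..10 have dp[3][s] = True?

4

i\s   0   1   2   3   4   5   6   7   8   9  10
  0   T   F   F   F   F   F   F   F   F   F   F
  1   T   F   F   F   F   F   T   F   F   F   F
  2   T   F   F   F   F   T   T   F   F   F   F
  3   T   F   F   F   F   T   T   F   F   F   T
  4   T   F   F   F   F   T   T   F   F   T   T
  5   T   F   F   F   F   T   T   F   T   T   T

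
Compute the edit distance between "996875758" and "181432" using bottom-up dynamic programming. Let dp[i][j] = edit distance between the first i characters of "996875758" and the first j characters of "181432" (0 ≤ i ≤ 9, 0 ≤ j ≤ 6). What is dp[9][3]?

8

   ''  1  8  1  4  3  2
''  0  1  2  3  4  5  6
 9  1  1  2  3  4  5  6
 9  2  2  2  3  4  5  6
 6  3  3  3  3  4  5  6
 8  4  4  3  4  4  5  6
 7  5  5  4  4  5  5  6
 5  6  6  5  5  5  6  6
 7  7  7  6  6  6  6  7
 5  8  8  7  7  7  7  7
 8  9  9  8  8  8  8  8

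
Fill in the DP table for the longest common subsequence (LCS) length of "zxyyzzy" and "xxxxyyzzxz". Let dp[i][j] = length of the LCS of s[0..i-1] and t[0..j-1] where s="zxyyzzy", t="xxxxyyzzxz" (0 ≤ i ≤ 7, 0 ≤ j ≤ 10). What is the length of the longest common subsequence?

5

   ''  x  x  x  x  y  y  z  z  x  z
''  0  0  0  0  0  0  0  0  0  0  0
 z  0  0  0  0  0  0  0  1  1  1  1
 x  0  1  1  1  1  1  1  1  1  2  2
 y  0  1  1  1  1  2  2  2  2  2  2
 y  0  1  1  1  1  2  3  3  3  3  3
 z  0  1  1  1  1  2  3  4  4  4  4
 z  0  1  1  1  1  2  3  4  5  5  5
 y  0  1  1  1  1  2  3  4  5  5  5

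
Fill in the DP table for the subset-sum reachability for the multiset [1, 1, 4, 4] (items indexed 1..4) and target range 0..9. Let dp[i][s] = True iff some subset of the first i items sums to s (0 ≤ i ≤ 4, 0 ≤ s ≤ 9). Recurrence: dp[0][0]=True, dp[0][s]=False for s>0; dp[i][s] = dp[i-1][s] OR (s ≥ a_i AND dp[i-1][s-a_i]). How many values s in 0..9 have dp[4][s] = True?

i\s   0   1   2   3   4   5   6   7   8   9
  0   T   F   F   F   F   F   F   F   F   F
  1   T   T   F   F   F   F   F   F   F   F
  2   T   T   T   F   F   F   F   F   F   F
  3   T   T   T   F   T   T   T   F   F   F
  4   T   T   T   F   T   T   T   F   T   T

8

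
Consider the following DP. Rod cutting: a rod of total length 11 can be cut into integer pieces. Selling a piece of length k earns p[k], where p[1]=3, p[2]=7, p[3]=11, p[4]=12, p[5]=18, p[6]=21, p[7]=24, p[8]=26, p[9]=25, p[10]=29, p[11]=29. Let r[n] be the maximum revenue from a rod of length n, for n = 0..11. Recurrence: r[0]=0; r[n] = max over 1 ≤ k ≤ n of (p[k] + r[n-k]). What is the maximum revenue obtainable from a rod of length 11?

   n    0    1    2    3    4    5    6    7    8    9   10   11
r[n]    0    3    7   11   14   18   22   25   29   33   36   40

40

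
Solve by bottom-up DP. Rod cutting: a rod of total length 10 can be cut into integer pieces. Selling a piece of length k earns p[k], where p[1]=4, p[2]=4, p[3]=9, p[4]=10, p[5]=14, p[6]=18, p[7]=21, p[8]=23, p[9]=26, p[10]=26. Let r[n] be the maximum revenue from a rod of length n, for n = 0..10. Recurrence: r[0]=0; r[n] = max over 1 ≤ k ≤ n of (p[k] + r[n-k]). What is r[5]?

20

   n    0    1    2    3    4    5    6    7    8    9   10
r[n]    0    4    8   12   16   20   24   28   32   36   40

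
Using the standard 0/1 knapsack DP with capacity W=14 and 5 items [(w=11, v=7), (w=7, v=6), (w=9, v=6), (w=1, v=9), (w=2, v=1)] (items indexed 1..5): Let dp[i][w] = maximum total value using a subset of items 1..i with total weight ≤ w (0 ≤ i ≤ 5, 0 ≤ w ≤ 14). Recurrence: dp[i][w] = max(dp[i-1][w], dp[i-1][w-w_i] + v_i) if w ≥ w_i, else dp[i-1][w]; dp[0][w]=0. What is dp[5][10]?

i\w   0   1   2   3   4   5   6   7   8   9  10  11  12  13  14
  0   0   0   0   0   0   0   0   0   0   0   0   0   0   0   0
  1   0   0   0   0   0   0   0   0   0   0   0   7   7   7   7
  2   0   0   0   0   0   0   0   6   6   6   6   7   7   7   7
  3   0   0   0   0   0   0   0   6   6   6   6   7   7   7   7
  4   0   9   9   9   9   9   9   9  15  15  15  15  16  16  16
  5   0   9   9  10  10  10  10  10  15  15  16  16  16  16  17

16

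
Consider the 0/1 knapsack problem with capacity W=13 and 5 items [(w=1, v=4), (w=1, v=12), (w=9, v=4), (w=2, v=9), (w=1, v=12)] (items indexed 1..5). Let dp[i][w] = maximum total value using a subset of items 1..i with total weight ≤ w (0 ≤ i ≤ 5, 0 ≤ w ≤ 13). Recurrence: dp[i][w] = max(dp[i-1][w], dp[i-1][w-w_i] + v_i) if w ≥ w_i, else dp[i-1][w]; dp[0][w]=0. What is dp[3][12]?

i\w   0   1   2   3   4   5   6   7   8   9  10  11  12  13
  0   0   0   0   0   0   0   0   0   0   0   0   0   0   0
  1   0   4   4   4   4   4   4   4   4   4   4   4   4   4
  2   0  12  16  16  16  16  16  16  16  16  16  16  16  16
  3   0  12  16  16  16  16  16  16  16  16  16  20  20  20
  4   0  12  16  21  25  25  25  25  25  25  25  25  25  29
  5   0  12  24  28  33  37  37  37  37  37  37  37  37  37

20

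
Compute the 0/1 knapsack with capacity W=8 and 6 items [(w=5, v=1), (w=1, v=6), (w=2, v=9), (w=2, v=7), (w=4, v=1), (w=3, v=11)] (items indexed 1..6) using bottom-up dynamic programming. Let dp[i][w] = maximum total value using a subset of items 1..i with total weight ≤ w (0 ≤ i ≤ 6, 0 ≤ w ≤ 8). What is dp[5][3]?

15

i\w   0   1   2   3   4   5   6   7   8
  0   0   0   0   0   0   0   0   0   0
  1   0   0   0   0   0   1   1   1   1
  2   0   6   6   6   6   6   7   7   7
  3   0   6   9  15  15  15  15  15  16
  4   0   6   9  15  16  22  22  22  22
  5   0   6   9  15  16  22  22  22  22
  6   0   6   9  15  17  22  26  27  33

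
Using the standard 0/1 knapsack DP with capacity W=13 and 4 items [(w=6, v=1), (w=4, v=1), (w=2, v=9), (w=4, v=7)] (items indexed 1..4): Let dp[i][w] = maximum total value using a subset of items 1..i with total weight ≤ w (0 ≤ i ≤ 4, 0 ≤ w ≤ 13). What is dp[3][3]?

i\w   0   1   2   3   4   5   6   7   8   9  10  11  12  13
  0   0   0   0   0   0   0   0   0   0   0   0   0   0   0
  1   0   0   0   0   0   0   1   1   1   1   1   1   1   1
  2   0   0   0   0   1   1   1   1   1   1   2   2   2   2
  3   0   0   9   9   9   9  10  10  10  10  10  10  11  11
  4   0   0   9   9   9   9  16  16  16  16  17  17  17  17

9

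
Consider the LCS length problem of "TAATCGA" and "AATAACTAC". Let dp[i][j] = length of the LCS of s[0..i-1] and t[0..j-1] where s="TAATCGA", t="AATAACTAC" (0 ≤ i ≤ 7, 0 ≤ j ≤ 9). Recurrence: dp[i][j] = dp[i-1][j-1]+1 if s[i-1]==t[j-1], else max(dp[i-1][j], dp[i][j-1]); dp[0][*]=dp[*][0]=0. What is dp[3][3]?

   ''  A  A  T  A  A  C  T  A  C
''  0  0  0  0  0  0  0  0  0  0
 T  0  0  0  1  1  1  1  1  1  1
 A  0  1  1  1  2  2  2  2  2  2
 A  0  1  2  2  2  3  3  3  3  3
 T  0  1  2  3  3  3  3  4  4  4
 C  0  1  2  3  3  3  4  4  4  5
 G  0  1  2  3  3  3  4  4  4  5
 A  0  1  2  3  4  4  4  4  5  5

2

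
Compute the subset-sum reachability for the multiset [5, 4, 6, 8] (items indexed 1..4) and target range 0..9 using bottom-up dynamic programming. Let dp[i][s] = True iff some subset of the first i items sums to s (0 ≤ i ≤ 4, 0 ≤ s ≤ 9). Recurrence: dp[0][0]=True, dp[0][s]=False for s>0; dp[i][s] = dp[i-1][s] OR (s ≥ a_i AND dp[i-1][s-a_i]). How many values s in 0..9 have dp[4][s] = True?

i\s   0   1   2   3   4   5   6   7   8   9
  0   T   F   F   F   F   F   F   F   F   F
  1   T   F   F   F   F   T   F   F   F   F
  2   T   F   F   F   T   T   F   F   F   T
  3   T   F   F   F   T   T   T   F   F   T
  4   T   F   F   F   T   T   T   F   T   T

6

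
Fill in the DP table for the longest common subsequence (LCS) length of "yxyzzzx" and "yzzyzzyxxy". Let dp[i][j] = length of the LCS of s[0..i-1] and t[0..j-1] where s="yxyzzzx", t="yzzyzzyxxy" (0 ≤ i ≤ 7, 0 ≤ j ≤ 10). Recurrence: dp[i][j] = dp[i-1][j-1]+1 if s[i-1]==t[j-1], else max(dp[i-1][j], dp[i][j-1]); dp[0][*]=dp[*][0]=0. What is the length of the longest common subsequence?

   ''  y  z  z  y  z  z  y  x  x  y
''  0  0  0  0  0  0  0  0  0  0  0
 y  0  1  1  1  1  1  1  1  1  1  1
 x  0  1  1  1  1  1  1  1  2  2  2
 y  0  1  1  1  2  2  2  2  2  2  3
 z  0  1  2  2  2  3  3  3  3  3  3
 z  0  1  2  3  3  3  4  4  4  4  4
 z  0  1  2  3  3  4  4  4  4  4  4
 x  0  1  2  3  3  4  4  4  5  5  5

5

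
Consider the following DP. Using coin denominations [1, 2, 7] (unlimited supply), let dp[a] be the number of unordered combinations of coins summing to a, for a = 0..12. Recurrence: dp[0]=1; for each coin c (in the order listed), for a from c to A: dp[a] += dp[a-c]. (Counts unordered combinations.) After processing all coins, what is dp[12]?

10

after  coin     0     1     2     3     4     5     6     7     8     9    10    11    12
          1     1     1     1     1     1     1     1     1     1     1     1     1     1
          2     1     1     2     2     3     3     4     4     5     5     6     6     7
          7     1     1     2     2     3     3     4     5     6     7     8     9    10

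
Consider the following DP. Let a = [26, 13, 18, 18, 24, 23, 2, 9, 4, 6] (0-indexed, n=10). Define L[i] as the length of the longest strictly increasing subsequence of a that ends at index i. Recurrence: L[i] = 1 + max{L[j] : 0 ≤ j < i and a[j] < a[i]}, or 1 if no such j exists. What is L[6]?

1

   i    0    1    2    3    4    5    6    7    8    9
a[i]   26   13   18   18   24   23    2    9    4    6
L[i]    1    1    2    2    3    3    1    2    2    3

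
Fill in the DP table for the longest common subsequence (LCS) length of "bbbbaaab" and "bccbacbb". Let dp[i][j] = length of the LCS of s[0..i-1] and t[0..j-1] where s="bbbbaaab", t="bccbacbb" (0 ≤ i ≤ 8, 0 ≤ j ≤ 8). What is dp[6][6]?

3

   ''  b  c  c  b  a  c  b  b
''  0  0  0  0  0  0  0  0  0
 b  0  1  1  1  1  1  1  1  1
 b  0  1  1  1  2  2  2  2  2
 b  0  1  1  1  2  2  2  3  3
 b  0  1  1  1  2  2  2  3  4
 a  0  1  1  1  2  3  3  3  4
 a  0  1  1  1  2  3  3  3  4
 a  0  1  1  1  2  3  3  3  4
 b  0  1  1  1  2  3  3  4  4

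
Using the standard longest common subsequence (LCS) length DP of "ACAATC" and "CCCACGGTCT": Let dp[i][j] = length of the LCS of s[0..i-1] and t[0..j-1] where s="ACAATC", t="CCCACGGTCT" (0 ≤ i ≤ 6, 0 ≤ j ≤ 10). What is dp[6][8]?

   ''  C  C  C  A  C  G  G  T  C  T
''  0  0  0  0  0  0  0  0  0  0  0
 A  0  0  0  0  1  1  1  1  1  1  1
 C  0  1  1  1  1  2  2  2  2  2  2
 A  0  1  1  1  2  2  2  2  2  2  2
 A  0  1  1  1  2  2  2  2  2  2  2
 T  0  1  1  1  2  2  2  2  3  3  3
 C  0  1  2  2  2  3  3  3  3  4  4

3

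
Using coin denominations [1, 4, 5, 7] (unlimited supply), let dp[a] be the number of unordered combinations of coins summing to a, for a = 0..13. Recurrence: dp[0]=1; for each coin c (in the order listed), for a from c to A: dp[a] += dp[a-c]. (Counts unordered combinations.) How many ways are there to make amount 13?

after  coin     0     1     2     3     4     5     6     7     8     9    10    11    12    13
          1     1     1     1     1     1     1     1     1     1     1     1     1     1     1
          4     1     1     1     1     2     2     2     2     3     3     3     3     4     4
          5     1     1     1     1     2     3     3     3     4     5     6     6     7     8
          7     1     1     1     1     2     3     3     4     5     6     7     8    10    11

11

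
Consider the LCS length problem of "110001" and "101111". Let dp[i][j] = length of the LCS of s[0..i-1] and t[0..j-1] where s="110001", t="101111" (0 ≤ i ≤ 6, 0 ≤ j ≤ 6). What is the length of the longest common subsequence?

3

   ''  1  0  1  1  1  1
''  0  0  0  0  0  0  0
 1  0  1  1  1  1  1  1
 1  0  1  1  2  2  2  2
 0  0  1  2  2  2  2  2
 0  0  1  2  2  2  2  2
 0  0  1  2  2  2  2  2
 1  0  1  2  3  3  3  3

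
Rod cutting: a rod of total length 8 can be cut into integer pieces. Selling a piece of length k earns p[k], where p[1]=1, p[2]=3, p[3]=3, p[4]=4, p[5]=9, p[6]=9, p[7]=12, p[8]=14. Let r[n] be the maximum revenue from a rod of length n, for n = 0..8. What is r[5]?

   n    0    1    2    3    4    5    6    7    8
r[n]    0    1    3    4    6    9   10   12   14

9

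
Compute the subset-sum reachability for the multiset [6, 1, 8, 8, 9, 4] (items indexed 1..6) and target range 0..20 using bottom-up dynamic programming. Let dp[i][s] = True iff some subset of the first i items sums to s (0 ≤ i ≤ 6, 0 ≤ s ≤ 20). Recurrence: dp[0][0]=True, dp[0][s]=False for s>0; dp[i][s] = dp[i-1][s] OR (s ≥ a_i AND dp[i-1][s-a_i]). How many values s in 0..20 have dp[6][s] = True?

i\s   0   1   2   3   4   5   6   7   8   9  10  11  12  13  14  15  16  17  18  19  20
  0   T   F   F   F   F   F   F   F   F   F   F   F   F   F   F   F   F   F   F   F   F
  1   T   F   F   F   F   F   T   F   F   F   F   F   F   F   F   F   F   F   F   F   F
  2   T   T   F   F   F   F   T   T   F   F   F   F   F   F   F   F   F   F   F   F   F
  3   T   T   F   F   F   F   T   T   T   T   F   F   F   F   T   T   F   F   F   F   F
  4   T   T   F   F   F   F   T   T   T   T   F   F   F   F   T   T   T   T   F   F   F
  5   T   T   F   F   F   F   T   T   T   T   T   F   F   F   T   T   T   T   T   F   F
  6   T   T   F   F   T   T   T   T   T   T   T   T   T   T   T   T   T   T   T   T   T

19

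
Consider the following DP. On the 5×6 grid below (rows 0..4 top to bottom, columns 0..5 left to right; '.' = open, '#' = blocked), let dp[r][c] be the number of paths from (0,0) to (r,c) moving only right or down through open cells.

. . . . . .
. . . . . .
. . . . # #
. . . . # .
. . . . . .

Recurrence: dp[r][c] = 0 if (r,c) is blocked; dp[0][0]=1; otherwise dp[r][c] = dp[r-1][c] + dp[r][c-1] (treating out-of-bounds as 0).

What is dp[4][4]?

35

r\c   0   1   2   3   4   5
  0   1   1   1   1   1   1
  1   1   2   3   4   5   6
  2   1   3   6  10   0   0
  3   1   4  10  20   0   0
  4   1   5  15  35  35  35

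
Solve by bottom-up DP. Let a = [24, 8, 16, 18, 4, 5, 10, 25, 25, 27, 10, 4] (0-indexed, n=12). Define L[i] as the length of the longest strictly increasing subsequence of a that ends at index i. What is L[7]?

4

   i    0    1    2    3    4    5    6    7    8    9   10   11
a[i]   24    8   16   18    4    5   10   25   25   27   10    4
L[i]    1    1    2    3    1    2    3    4    4    5    3    1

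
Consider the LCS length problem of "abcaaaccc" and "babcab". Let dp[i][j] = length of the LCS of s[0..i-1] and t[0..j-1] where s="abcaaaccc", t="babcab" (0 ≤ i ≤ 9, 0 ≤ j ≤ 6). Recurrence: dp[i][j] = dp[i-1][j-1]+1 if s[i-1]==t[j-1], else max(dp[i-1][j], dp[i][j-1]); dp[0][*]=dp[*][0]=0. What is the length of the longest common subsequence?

4

   ''  b  a  b  c  a  b
''  0  0  0  0  0  0  0
 a  0  0  1  1  1  1  1
 b  0  1  1  2  2  2  2
 c  0  1  1  2  3  3  3
 a  0  1  2  2  3  4  4
 a  0  1  2  2  3  4  4
 a  0  1  2  2  3  4  4
 c  0  1  2  2  3  4  4
 c  0  1  2  2  3  4  4
 c  0  1  2  2  3  4  4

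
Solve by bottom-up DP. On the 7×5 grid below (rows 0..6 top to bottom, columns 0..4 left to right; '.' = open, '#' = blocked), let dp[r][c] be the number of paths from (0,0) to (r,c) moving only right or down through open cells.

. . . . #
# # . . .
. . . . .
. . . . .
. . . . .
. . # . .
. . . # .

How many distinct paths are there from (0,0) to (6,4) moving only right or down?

r\c   0   1   2   3   4
  0   1   1   1   1   0
  1   0   0   1   2   2
  2   0   0   1   3   5
  3   0   0   1   4   9
  4   0   0   1   5  14
  5   0   0   0   5  19
  6   0   0   0   0  19

19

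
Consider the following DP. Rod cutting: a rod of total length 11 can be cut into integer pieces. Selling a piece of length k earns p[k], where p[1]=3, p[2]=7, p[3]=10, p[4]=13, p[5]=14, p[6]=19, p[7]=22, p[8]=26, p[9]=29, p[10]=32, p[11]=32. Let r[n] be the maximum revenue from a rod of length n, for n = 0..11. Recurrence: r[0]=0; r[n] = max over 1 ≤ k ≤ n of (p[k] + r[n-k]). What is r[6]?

   n    0    1    2    3    4    5    6    7    8    9   10   11
r[n]    0    3    7   10   14   17   21   24   28   31   35   38

21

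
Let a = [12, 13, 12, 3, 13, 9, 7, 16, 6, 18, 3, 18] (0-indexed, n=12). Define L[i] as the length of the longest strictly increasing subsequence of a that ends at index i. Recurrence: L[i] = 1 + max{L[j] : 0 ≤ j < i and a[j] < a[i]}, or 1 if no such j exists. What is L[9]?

4

   i    0    1    2    3    4    5    6    7    8    9   10   11
a[i]   12   13   12    3   13    9    7   16    6   18    3   18
L[i]    1    2    1    1    2    2    2    3    2    4    1    4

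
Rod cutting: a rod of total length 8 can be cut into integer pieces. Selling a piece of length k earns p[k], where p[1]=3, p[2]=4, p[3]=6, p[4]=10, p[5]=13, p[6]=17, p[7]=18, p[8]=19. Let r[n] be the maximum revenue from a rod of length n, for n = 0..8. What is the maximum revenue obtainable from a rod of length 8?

   n    0    1    2    3    4    5    6    7    8
r[n]    0    3    6    9   12   15   18   21   24

24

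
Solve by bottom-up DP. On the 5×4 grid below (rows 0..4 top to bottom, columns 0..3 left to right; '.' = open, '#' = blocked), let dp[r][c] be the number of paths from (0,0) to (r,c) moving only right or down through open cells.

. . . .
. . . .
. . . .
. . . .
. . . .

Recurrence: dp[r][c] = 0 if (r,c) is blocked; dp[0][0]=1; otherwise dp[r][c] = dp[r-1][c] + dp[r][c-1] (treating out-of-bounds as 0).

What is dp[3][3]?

r\c   0   1   2   3
  0   1   1   1   1
  1   1   2   3   4
  2   1   3   6  10
  3   1   4  10  20
  4   1   5  15  35

20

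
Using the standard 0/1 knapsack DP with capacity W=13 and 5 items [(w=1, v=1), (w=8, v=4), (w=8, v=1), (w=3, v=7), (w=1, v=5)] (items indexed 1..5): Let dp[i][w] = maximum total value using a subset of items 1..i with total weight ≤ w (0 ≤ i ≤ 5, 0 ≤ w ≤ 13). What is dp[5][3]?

i\w   0   1   2   3   4   5   6   7   8   9  10  11  12  13
  0   0   0   0   0   0   0   0   0   0   0   0   0   0   0
  1   0   1   1   1   1   1   1   1   1   1   1   1   1   1
  2   0   1   1   1   1   1   1   1   4   5   5   5   5   5
  3   0   1   1   1   1   1   1   1   4   5   5   5   5   5
  4   0   1   1   7   8   8   8   8   8   8   8  11  12  12
  5   0   5   6   7  12  13  13  13  13  13  13  13  16  17

7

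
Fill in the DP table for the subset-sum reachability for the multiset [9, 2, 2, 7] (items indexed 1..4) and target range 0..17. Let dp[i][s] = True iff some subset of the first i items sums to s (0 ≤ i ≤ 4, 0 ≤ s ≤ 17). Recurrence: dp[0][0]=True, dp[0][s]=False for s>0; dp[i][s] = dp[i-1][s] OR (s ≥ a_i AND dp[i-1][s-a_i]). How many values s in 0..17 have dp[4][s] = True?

8

i\s   0   1   2   3   4   5   6   7   8   9  10  11  12  13  14  15  16  17
  0   T   F   F   F   F   F   F   F   F   F   F   F   F   F   F   F   F   F
  1   T   F   F   F   F   F   F   F   F   T   F   F   F   F   F   F   F   F
  2   T   F   T   F   F   F   F   F   F   T   F   T   F   F   F   F   F   F
  3   T   F   T   F   T   F   F   F   F   T   F   T   F   T   F   F   F   F
  4   T   F   T   F   T   F   F   T   F   T   F   T   F   T   F   F   T   F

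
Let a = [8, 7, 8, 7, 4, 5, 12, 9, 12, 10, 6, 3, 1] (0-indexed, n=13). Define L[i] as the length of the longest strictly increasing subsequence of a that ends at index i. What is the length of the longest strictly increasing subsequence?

   i    0    1    2    3    4    5    6    7    8    9   10   11   12
a[i]    8    7    8    7    4    5   12    9   12   10    6    3    1
L[i]    1    1    2    1    1    2    3    3    4    4    3    1    1

4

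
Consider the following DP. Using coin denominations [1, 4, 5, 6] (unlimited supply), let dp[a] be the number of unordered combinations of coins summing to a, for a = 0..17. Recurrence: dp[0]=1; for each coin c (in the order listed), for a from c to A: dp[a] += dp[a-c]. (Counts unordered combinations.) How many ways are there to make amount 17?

21

after  coin     0     1     2     3     4     5     6     7     8     9    10    11    12    13    14    15    16    17
          1     1     1     1     1     1     1     1     1     1     1     1     1     1     1     1     1     1     1
          4     1     1     1     1     2     2     2     2     3     3     3     3     4     4     4     4     5     5
          5     1     1     1     1     2     3     3     3     4     5     6     6     7     8     9    10    11    12
          6     1     1     1     1     2     3     4     4     5     6     8     9    11    12    14    16    19    21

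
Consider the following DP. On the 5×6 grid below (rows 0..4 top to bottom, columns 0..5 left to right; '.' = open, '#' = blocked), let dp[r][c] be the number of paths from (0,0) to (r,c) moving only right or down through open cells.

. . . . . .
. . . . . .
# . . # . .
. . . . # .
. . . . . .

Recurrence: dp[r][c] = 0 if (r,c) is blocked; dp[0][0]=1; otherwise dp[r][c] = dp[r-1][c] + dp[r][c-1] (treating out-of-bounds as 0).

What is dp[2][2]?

r\c   0   1   2   3   4   5
  0   1   1   1   1   1   1
  1   1   2   3   4   5   6
  2   0   2   5   0   5  11
  3   0   2   7   7   0  11
  4   0   2   9  16  16  27

5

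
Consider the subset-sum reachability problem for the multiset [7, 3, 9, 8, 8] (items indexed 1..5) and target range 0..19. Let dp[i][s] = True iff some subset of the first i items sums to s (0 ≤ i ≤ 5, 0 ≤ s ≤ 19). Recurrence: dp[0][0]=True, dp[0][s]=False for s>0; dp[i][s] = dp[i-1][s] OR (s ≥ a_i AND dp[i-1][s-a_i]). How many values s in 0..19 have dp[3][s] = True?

i\s   0   1   2   3   4   5   6   7   8   9  10  11  12  13  14  15  16  17  18  19
  0   T   F   F   F   F   F   F   F   F   F   F   F   F   F   F   F   F   F   F   F
  1   T   F   F   F   F   F   F   T   F   F   F   F   F   F   F   F   F   F   F   F
  2   T   F   F   T   F   F   F   T   F   F   T   F   F   F   F   F   F   F   F   F
  3   T   F   F   T   F   F   F   T   F   T   T   F   T   F   F   F   T   F   F   T
  4   T   F   F   T   F   F   F   T   T   T   T   T   T   F   F   T   T   T   T   T
  5   T   F   F   T   F   F   F   T   T   T   T   T   T   F   F   T   T   T   T   T

8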